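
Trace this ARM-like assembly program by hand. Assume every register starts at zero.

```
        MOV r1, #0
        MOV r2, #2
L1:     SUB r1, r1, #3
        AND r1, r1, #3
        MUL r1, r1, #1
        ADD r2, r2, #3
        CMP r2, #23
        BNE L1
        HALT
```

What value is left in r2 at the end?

23

r1=0
r2=2
r1=0-3=-3
r1=(-3)&3=1
r1=1*1=1
r2=2+3=5
CMP r2, #23  (cmp 5,23)
BNE L1: taken
r1=1-3=-2
r1=(-2)&3=2
r1=2*1=2
r2=5+3=8
CMP r2, #23  (cmp 8,23)
BNE L1: taken
r1=2-3=-1
r1=(-1)&3=3
r1=3*1=3
r2=8+3=11
CMP r2, #23  (cmp 11,23)
BNE L1: taken
r1=3-3=0
r1=0&3=0
r1=0*1=0
r2=11+3=14
CMP r2, #23  (cmp 14,23)
BNE L1: taken
r1=0-3=-3
r1=(-3)&3=1
r1=1*1=1
r2=14+3=17
CMP r2, #23  (cmp 17,23)
BNE L1: taken
r1=1-3=-2
r1=(-2)&3=2
r1=2*1=2
r2=17+3=20
CMP r2, #23  (cmp 20,23)
BNE L1: taken
r1=2-3=-1
r1=(-1)&3=3
r1=3*1=3
r2=20+3=23
CMP r2, #23  (cmp 23,23)
BNE L1: not taken
halt.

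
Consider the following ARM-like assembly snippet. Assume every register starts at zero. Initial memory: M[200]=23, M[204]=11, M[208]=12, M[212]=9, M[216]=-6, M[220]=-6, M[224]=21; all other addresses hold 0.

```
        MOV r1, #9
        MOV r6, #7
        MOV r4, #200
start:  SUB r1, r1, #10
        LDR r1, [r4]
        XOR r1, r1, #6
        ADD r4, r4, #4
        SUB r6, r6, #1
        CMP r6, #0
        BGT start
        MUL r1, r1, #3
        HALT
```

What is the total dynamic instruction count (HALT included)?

54

r1=9
r6=7
r4=200
r1=9-10=-1
r1=M[200]=23
r1=23^6=17
r4=200+4=204
r6=7-1=6
CMP r6, #0  (cmp 6,0)
BGT start: taken
r1=17-10=7
r1=M[204]=11
r1=11^6=13
r4=204+4=208
r6=6-1=5
CMP r6, #0  (cmp 5,0)
BGT start: taken
r1=13-10=3
r1=M[208]=12
r1=12^6=10
r4=208+4=212
r6=5-1=4
CMP r6, #0  (cmp 4,0)
BGT start: taken
r1=10-10=0
r1=M[212]=9
r1=9^6=15
r4=212+4=216
r6=4-1=3
CMP r6, #0  (cmp 3,0)
BGT start: taken
r1=15-10=5
r1=M[216]=-6
r1=(-6)^6=-4
r4=216+4=220
r6=3-1=2
CMP r6, #0  (cmp 2,0)
BGT start: taken
r1=(-4)-10=-14
r1=M[220]=-6
r1=(-6)^6=-4
r4=220+4=224
r6=2-1=1
CMP r6, #0  (cmp 1,0)
BGT start: taken
r1=(-4)-10=-14
r1=M[224]=21
r1=21^6=19
r4=224+4=228
r6=1-1=0
CMP r6, #0  (cmp 0,0)
BGT start: not taken
r1=19*3=57
halt.
Total executed instructions: 54.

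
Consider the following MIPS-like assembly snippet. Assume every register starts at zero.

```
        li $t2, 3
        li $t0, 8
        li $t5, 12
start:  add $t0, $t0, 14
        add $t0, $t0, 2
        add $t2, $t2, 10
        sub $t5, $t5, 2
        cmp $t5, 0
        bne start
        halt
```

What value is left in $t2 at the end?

63

$t2=3
$t0=8
$t5=12
$t0=8+14=22
$t0=22+2=24
$t2=3+10=13
$t5=12-2=10
cmp $t5, 0  (cmp 10,0)
bne start: taken
$t0=24+14=38
$t0=38+2=40
$t2=13+10=23
$t5=10-2=8
cmp $t5, 0  (cmp 8,0)
bne start: taken
$t0=40+14=54
$t0=54+2=56
$t2=23+10=33
$t5=8-2=6
cmp $t5, 0  (cmp 6,0)
bne start: taken
$t0=56+14=70
$t0=70+2=72
$t2=33+10=43
$t5=6-2=4
cmp $t5, 0  (cmp 4,0)
bne start: taken
$t0=72+14=86
$t0=86+2=88
$t2=43+10=53
$t5=4-2=2
cmp $t5, 0  (cmp 2,0)
bne start: taken
$t0=88+14=102
$t0=102+2=104
$t2=53+10=63
$t5=2-2=0
cmp $t5, 0  (cmp 0,0)
bne start: not taken
halt.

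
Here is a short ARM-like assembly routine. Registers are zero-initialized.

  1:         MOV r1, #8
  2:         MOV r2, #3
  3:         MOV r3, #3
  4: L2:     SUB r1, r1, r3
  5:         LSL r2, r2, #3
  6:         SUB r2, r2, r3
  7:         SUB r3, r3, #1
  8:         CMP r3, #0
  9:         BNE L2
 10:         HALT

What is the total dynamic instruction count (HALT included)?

22

r1=8
r2=3
r3=3
r1=8-3=5
r2=3<<3=24
r2=24-3=21
r3=3-1=2
CMP r3, #0  (cmp 2,0)
BNE L2: taken
r1=5-2=3
r2=21<<3=168
r2=168-2=166
r3=2-1=1
CMP r3, #0  (cmp 1,0)
BNE L2: taken
r1=3-1=2
r2=166<<3=1328
r2=1328-1=1327
r3=1-1=0
CMP r3, #0  (cmp 0,0)
BNE L2: not taken
halt.
Total executed instructions: 22.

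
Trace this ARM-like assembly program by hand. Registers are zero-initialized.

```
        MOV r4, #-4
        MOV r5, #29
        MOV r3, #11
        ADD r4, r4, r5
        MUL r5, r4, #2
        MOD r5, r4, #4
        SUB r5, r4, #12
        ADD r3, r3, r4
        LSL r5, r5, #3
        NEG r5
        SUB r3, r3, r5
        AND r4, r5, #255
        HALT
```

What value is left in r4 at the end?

after MOV r4, #-4: r4=-4
after MOV r5, #29: r5=29
after MOV r3, #11: r3=11
after ADD r4, r4, r5: r4=(-4)+29=25
after MUL r5, r4, #2: r5=25*2=50
after MOD r5, r4, #4: r5=25%4=1
after SUB r5, r4, #12: r5=25-12=13
after ADD r3, r3, r4: r3=11+25=36
after LSL r5, r5, #3: r5=13<<3=104
after NEG r5: r5=-(104)=-104
after SUB r3, r3, r5: r3=36-(-104)=140
after AND r4, r5, #255: r4=(-104)&255=152
halt.

152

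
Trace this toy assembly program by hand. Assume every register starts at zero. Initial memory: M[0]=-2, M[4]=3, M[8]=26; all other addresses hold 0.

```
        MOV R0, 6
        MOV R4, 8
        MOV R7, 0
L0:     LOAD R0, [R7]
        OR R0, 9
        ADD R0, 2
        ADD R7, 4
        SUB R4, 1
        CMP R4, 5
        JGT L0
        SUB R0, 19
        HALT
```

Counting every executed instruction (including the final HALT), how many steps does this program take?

after MOV R0, 6: R0=6
after MOV R4, 8: R4=8
after MOV R7, 0: R7=0
after LOAD R0, [R7]: R0=M[0]=-2
after OR R0, 9: R0=(-2)|9=-1
after ADD R0, 2: R0=(-1)+2=1
after ADD R7, 4: R7=0+4=4
after SUB R4, 1: R4=8-1=7
CMP R4, 5  (cmp 7,5)
JGT L0: taken
after LOAD R0, [R7]: R0=M[4]=3
after OR R0, 9: R0=3|9=11
after ADD R0, 2: R0=11+2=13
after ADD R7, 4: R7=4+4=8
after SUB R4, 1: R4=7-1=6
CMP R4, 5  (cmp 6,5)
JGT L0: taken
after LOAD R0, [R7]: R0=M[8]=26
after OR R0, 9: R0=26|9=27
after ADD R0, 2: R0=27+2=29
after ADD R7, 4: R7=8+4=12
after SUB R4, 1: R4=6-1=5
CMP R4, 5  (cmp 5,5)
JGT L0: not taken
after SUB R0, 19: R0=29-19=10
halt.
Total executed instructions: 26.

26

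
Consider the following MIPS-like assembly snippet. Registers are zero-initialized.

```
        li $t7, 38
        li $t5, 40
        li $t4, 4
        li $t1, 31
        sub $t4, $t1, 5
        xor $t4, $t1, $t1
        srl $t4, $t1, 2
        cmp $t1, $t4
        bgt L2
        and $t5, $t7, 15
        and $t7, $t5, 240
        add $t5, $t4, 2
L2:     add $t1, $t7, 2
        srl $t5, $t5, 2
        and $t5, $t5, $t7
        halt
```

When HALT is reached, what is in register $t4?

7

$t7=38
$t5=40
$t4=4
$t1=31
$t4=31-5=26
$t4=31^31=0
$t4=31>>2=7
cmp $t1, $t4  (cmp 31,7)
bgt L2: taken
$t1=38+2=40
$t5=40>>2=10
$t5=10&38=2
halt.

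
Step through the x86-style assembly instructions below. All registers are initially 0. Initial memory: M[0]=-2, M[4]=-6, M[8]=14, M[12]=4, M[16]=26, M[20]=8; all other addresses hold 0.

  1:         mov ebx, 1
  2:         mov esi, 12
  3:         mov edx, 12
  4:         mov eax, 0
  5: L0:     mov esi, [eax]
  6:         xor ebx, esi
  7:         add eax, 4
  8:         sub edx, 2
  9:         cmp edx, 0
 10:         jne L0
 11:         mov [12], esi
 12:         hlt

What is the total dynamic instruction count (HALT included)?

42

ebx=1
esi=12
edx=12
eax=0
esi=M[0]=-2
ebx=1^(-2)=-1
eax=0+4=4
edx=12-2=10
cmp edx, 0  (cmp 10,0)
jne L0: taken
esi=M[4]=-6
ebx=(-1)^(-6)=5
eax=4+4=8
edx=10-2=8
cmp edx, 0  (cmp 8,0)
jne L0: taken
esi=M[8]=14
ebx=5^14=11
eax=8+4=12
edx=8-2=6
cmp edx, 0  (cmp 6,0)
jne L0: taken
esi=M[12]=4
ebx=11^4=15
eax=12+4=16
edx=6-2=4
cmp edx, 0  (cmp 4,0)
jne L0: taken
esi=M[16]=26
ebx=15^26=21
eax=16+4=20
edx=4-2=2
cmp edx, 0  (cmp 2,0)
jne L0: taken
esi=M[20]=8
ebx=21^8=29
eax=20+4=24
edx=2-2=0
cmp edx, 0  (cmp 0,0)
jne L0: not taken
mov [12], esi → M[12]=8
halt.
Total executed instructions: 42.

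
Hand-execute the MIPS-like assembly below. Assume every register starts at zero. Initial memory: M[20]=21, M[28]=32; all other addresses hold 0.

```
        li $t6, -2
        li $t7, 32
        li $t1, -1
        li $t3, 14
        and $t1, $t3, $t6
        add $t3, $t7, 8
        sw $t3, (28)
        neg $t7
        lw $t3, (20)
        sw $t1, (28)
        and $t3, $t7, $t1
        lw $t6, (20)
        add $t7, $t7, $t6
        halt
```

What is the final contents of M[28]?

li $t6, -2 → $t6=-2
li $t7, 32 → $t7=32
li $t1, -1 → $t1=-1
li $t3, 14 → $t3=14
and $t1, $t3, $t6 → $t1=14&(-2)=14
add $t3, $t7, 8 → $t3=32+8=40
sw $t3, (28) → M[28]=40
neg $t7 → $t7=-(32)=-32
lw $t3, (20) → $t3=M[20]=21
sw $t1, (28) → M[28]=14
and $t3, $t7, $t1 → $t3=(-32)&14=0
lw $t6, (20) → $t6=M[20]=21
add $t7, $t7, $t6 → $t7=(-32)+21=-11
halt.

14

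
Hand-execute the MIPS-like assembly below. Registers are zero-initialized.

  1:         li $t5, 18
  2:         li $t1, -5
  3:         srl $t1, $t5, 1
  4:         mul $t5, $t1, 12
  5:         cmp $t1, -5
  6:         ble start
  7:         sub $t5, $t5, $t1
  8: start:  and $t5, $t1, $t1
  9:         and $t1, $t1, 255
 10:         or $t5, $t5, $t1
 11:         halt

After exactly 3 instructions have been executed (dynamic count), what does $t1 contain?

li $t5, 18 → $t5=18
li $t1, -5 → $t1=-5
srl $t1, $t5, 1 → $t1=18>>1=9
After step 3: $t1 = 9.

9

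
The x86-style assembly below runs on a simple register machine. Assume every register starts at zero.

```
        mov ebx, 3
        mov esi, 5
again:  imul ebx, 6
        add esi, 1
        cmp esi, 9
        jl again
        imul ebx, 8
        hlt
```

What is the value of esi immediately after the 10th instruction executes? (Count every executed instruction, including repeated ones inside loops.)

7

after mov ebx, 3: ebx=3
after mov esi, 5: esi=5
after imul ebx, 6: ebx=3*6=18
after add esi, 1: esi=5+1=6
cmp esi, 9  (cmp 6,9)
jl again: taken
after imul ebx, 6: ebx=18*6=108
after add esi, 1: esi=6+1=7
cmp esi, 9  (cmp 7,9)
jl again: taken
After step 10: esi = 7.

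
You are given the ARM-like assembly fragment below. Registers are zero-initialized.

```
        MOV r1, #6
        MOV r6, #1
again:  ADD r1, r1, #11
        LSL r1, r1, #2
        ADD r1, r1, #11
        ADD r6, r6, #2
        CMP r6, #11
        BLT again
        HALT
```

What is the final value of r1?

24899

after MOV r1, #6: r1=6
after MOV r6, #1: r6=1
after ADD r1, r1, #11: r1=6+11=17
after LSL r1, r1, #2: r1=17<<2=68
after ADD r1, r1, #11: r1=68+11=79
after ADD r6, r6, #2: r6=1+2=3
CMP r6, #11  (cmp 3,11)
BLT again: taken
after ADD r1, r1, #11: r1=79+11=90
after LSL r1, r1, #2: r1=90<<2=360
after ADD r1, r1, #11: r1=360+11=371
after ADD r6, r6, #2: r6=3+2=5
CMP r6, #11  (cmp 5,11)
BLT again: taken
after ADD r1, r1, #11: r1=371+11=382
after LSL r1, r1, #2: r1=382<<2=1528
after ADD r1, r1, #11: r1=1528+11=1539
after ADD r6, r6, #2: r6=5+2=7
CMP r6, #11  (cmp 7,11)
BLT again: taken
after ADD r1, r1, #11: r1=1539+11=1550
after LSL r1, r1, #2: r1=1550<<2=6200
after ADD r1, r1, #11: r1=6200+11=6211
after ADD r6, r6, #2: r6=7+2=9
CMP r6, #11  (cmp 9,11)
BLT again: taken
after ADD r1, r1, #11: r1=6211+11=6222
after LSL r1, r1, #2: r1=6222<<2=24888
after ADD r1, r1, #11: r1=24888+11=24899
after ADD r6, r6, #2: r6=9+2=11
CMP r6, #11  (cmp 11,11)
BLT again: not taken
halt.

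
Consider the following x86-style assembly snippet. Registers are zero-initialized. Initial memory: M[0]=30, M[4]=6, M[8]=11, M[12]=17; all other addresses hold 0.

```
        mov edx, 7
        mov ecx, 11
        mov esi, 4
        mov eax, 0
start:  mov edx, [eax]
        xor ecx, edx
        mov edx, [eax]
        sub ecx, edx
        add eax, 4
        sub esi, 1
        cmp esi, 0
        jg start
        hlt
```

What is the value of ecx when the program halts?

-77

after mov edx, 7: edx=7
after mov ecx, 11: ecx=11
after mov esi, 4: esi=4
after mov eax, 0: eax=0
after mov edx, [eax]: edx=M[0]=30
after xor ecx, edx: ecx=11^30=21
after mov edx, [eax]: edx=M[0]=30
after sub ecx, edx: ecx=21-30=-9
after add eax, 4: eax=0+4=4
after sub esi, 1: esi=4-1=3
cmp esi, 0  (cmp 3,0)
jg start: taken
after mov edx, [eax]: edx=M[4]=6
after xor ecx, edx: ecx=(-9)^6=-15
after mov edx, [eax]: edx=M[4]=6
after sub ecx, edx: ecx=(-15)-6=-21
after add eax, 4: eax=4+4=8
after sub esi, 1: esi=3-1=2
cmp esi, 0  (cmp 2,0)
jg start: taken
after mov edx, [eax]: edx=M[8]=11
after xor ecx, edx: ecx=(-21)^11=-32
after mov edx, [eax]: edx=M[8]=11
after sub ecx, edx: ecx=(-32)-11=-43
after add eax, 4: eax=8+4=12
after sub esi, 1: esi=2-1=1
cmp esi, 0  (cmp 1,0)
jg start: taken
after mov edx, [eax]: edx=M[12]=17
after xor ecx, edx: ecx=(-43)^17=-60
after mov edx, [eax]: edx=M[12]=17
after sub ecx, edx: ecx=(-60)-17=-77
after add eax, 4: eax=12+4=16
after sub esi, 1: esi=1-1=0
cmp esi, 0  (cmp 0,0)
jg start: not taken
halt.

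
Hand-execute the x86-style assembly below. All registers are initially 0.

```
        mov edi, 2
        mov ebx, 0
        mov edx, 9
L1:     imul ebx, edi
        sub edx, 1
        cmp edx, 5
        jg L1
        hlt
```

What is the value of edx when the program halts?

5

edi=2
ebx=0
edx=9
ebx=0*2=0
edx=9-1=8
cmp edx, 5  (cmp 8,5)
jg L1: taken
ebx=0*2=0
edx=8-1=7
cmp edx, 5  (cmp 7,5)
jg L1: taken
ebx=0*2=0
edx=7-1=6
cmp edx, 5  (cmp 6,5)
jg L1: taken
ebx=0*2=0
edx=6-1=5
cmp edx, 5  (cmp 5,5)
jg L1: not taken
halt.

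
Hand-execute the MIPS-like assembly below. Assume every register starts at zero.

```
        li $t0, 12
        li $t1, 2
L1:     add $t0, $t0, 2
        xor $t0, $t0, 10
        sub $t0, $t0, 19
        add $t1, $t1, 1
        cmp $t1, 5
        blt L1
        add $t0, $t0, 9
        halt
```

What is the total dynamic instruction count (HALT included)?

22

li $t0, 12 → $t0=12
li $t1, 2 → $t1=2
add $t0, $t0, 2 → $t0=12+2=14
xor $t0, $t0, 10 → $t0=14^10=4
sub $t0, $t0, 19 → $t0=4-19=-15
add $t1, $t1, 1 → $t1=2+1=3
cmp $t1, 5  (cmp 3,5)
blt L1: taken
add $t0, $t0, 2 → $t0=(-15)+2=-13
xor $t0, $t0, 10 → $t0=(-13)^10=-7
sub $t0, $t0, 19 → $t0=(-7)-19=-26
add $t1, $t1, 1 → $t1=3+1=4
cmp $t1, 5  (cmp 4,5)
blt L1: taken
add $t0, $t0, 2 → $t0=(-26)+2=-24
xor $t0, $t0, 10 → $t0=(-24)^10=-30
sub $t0, $t0, 19 → $t0=(-30)-19=-49
add $t1, $t1, 1 → $t1=4+1=5
cmp $t1, 5  (cmp 5,5)
blt L1: not taken
add $t0, $t0, 9 → $t0=(-49)+9=-40
halt.
Total executed instructions: 22.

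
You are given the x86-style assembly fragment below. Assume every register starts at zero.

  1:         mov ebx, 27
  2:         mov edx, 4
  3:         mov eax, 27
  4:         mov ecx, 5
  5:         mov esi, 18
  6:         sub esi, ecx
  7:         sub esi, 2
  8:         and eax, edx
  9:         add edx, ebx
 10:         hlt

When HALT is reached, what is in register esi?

ebx=27
edx=4
eax=27
ecx=5
esi=18
esi=18-5=13
esi=13-2=11
eax=27&4=0
edx=4+27=31
halt.

11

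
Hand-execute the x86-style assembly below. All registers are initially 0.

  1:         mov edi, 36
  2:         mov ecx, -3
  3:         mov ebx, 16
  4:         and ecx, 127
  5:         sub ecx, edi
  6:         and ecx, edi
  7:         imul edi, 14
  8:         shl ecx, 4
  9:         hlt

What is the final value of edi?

edi=36
ecx=-3
ebx=16
ecx=(-3)&127=125
ecx=125-36=89
ecx=89&36=0
edi=36*14=504
ecx=0<<4=0
halt.

504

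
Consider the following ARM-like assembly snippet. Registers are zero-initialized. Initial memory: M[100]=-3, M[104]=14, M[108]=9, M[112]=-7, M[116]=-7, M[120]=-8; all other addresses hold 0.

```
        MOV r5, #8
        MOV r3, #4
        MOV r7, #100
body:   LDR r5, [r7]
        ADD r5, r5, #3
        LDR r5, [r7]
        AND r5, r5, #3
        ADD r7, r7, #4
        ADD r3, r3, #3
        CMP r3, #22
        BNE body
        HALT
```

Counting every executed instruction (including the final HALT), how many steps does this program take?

after MOV r5, #8: r5=8
after MOV r3, #4: r3=4
after MOV r7, #100: r7=100
after LDR r5, [r7]: r5=M[100]=-3
after ADD r5, r5, #3: r5=(-3)+3=0
after LDR r5, [r7]: r5=M[100]=-3
after AND r5, r5, #3: r5=(-3)&3=1
after ADD r7, r7, #4: r7=100+4=104
after ADD r3, r3, #3: r3=4+3=7
CMP r3, #22  (cmp 7,22)
BNE body: taken
after LDR r5, [r7]: r5=M[104]=14
after ADD r5, r5, #3: r5=14+3=17
after LDR r5, [r7]: r5=M[104]=14
after AND r5, r5, #3: r5=14&3=2
after ADD r7, r7, #4: r7=104+4=108
after ADD r3, r3, #3: r3=7+3=10
CMP r3, #22  (cmp 10,22)
BNE body: taken
after LDR r5, [r7]: r5=M[108]=9
after ADD r5, r5, #3: r5=9+3=12
after LDR r5, [r7]: r5=M[108]=9
after AND r5, r5, #3: r5=9&3=1
after ADD r7, r7, #4: r7=108+4=112
after ADD r3, r3, #3: r3=10+3=13
CMP r3, #22  (cmp 13,22)
BNE body: taken
after LDR r5, [r7]: r5=M[112]=-7
after ADD r5, r5, #3: r5=(-7)+3=-4
after LDR r5, [r7]: r5=M[112]=-7
after AND r5, r5, #3: r5=(-7)&3=1
after ADD r7, r7, #4: r7=112+4=116
after ADD r3, r3, #3: r3=13+3=16
CMP r3, #22  (cmp 16,22)
BNE body: taken
after LDR r5, [r7]: r5=M[116]=-7
after ADD r5, r5, #3: r5=(-7)+3=-4
after LDR r5, [r7]: r5=M[116]=-7
after AND r5, r5, #3: r5=(-7)&3=1
after ADD r7, r7, #4: r7=116+4=120
after ADD r3, r3, #3: r3=16+3=19
CMP r3, #22  (cmp 19,22)
BNE body: taken
after LDR r5, [r7]: r5=M[120]=-8
after ADD r5, r5, #3: r5=(-8)+3=-5
after LDR r5, [r7]: r5=M[120]=-8
after AND r5, r5, #3: r5=(-8)&3=0
after ADD r7, r7, #4: r7=120+4=124
after ADD r3, r3, #3: r3=19+3=22
CMP r3, #22  (cmp 22,22)
BNE body: not taken
halt.
Total executed instructions: 52.

52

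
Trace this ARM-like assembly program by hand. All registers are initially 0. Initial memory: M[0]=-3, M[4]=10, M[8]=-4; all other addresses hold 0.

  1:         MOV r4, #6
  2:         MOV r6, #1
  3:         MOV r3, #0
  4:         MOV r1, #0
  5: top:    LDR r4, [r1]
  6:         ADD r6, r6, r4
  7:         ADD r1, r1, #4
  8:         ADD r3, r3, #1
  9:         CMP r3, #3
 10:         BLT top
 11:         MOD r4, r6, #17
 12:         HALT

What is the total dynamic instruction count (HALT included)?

after MOV r4, #6: r4=6
after MOV r6, #1: r6=1
after MOV r3, #0: r3=0
after MOV r1, #0: r1=0
after LDR r4, [r1]: r4=M[0]=-3
after ADD r6, r6, r4: r6=1+(-3)=-2
after ADD r1, r1, #4: r1=0+4=4
after ADD r3, r3, #1: r3=0+1=1
CMP r3, #3  (cmp 1,3)
BLT top: taken
after LDR r4, [r1]: r4=M[4]=10
after ADD r6, r6, r4: r6=(-2)+10=8
after ADD r1, r1, #4: r1=4+4=8
after ADD r3, r3, #1: r3=1+1=2
CMP r3, #3  (cmp 2,3)
BLT top: taken
after LDR r4, [r1]: r4=M[8]=-4
after ADD r6, r6, r4: r6=8+(-4)=4
after ADD r1, r1, #4: r1=8+4=12
after ADD r3, r3, #1: r3=2+1=3
CMP r3, #3  (cmp 3,3)
BLT top: not taken
after MOD r4, r6, #17: r4=4%17=4
halt.
Total executed instructions: 24.

24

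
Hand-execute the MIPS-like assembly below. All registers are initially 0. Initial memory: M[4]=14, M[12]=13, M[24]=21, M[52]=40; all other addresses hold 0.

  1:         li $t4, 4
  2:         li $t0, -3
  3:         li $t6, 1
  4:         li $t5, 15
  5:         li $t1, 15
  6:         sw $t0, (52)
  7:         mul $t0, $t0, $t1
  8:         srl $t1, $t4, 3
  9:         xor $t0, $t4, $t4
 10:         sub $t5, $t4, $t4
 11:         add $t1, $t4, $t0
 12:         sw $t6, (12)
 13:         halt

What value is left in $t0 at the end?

$t4=4
$t0=-3
$t6=1
$t5=15
$t1=15
sw $t0, (52) → M[52]=-3
$t0=(-3)*15=-45
$t1=4>>3=0
$t0=4^4=0
$t5=4-4=0
$t1=4+0=4
sw $t6, (12) → M[12]=1
halt.

0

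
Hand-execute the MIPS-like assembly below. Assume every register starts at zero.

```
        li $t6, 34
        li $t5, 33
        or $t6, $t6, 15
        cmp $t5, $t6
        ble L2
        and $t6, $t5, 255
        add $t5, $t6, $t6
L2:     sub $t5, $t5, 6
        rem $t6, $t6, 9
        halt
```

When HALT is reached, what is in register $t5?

27

after li $t6, 34: $t6=34
after li $t5, 33: $t5=33
after or $t6, $t6, 15: $t6=34|15=47
cmp $t5, $t6  (cmp 33,47)
ble L2: taken
after sub $t5, $t5, 6: $t5=33-6=27
after rem $t6, $t6, 9: $t6=47%9=2
halt.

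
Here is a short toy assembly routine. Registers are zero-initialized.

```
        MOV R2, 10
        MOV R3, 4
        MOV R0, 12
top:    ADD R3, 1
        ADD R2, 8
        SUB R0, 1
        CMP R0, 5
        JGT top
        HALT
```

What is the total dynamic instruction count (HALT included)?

R2=10
R3=4
R0=12
R3=4+1=5
R2=10+8=18
R0=12-1=11
CMP R0, 5  (cmp 11,5)
JGT top: taken
R3=5+1=6
R2=18+8=26
R0=11-1=10
CMP R0, 5  (cmp 10,5)
JGT top: taken
R3=6+1=7
R2=26+8=34
R0=10-1=9
CMP R0, 5  (cmp 9,5)
JGT top: taken
R3=7+1=8
R2=34+8=42
R0=9-1=8
CMP R0, 5  (cmp 8,5)
JGT top: taken
R3=8+1=9
R2=42+8=50
R0=8-1=7
CMP R0, 5  (cmp 7,5)
JGT top: taken
R3=9+1=10
R2=50+8=58
R0=7-1=6
CMP R0, 5  (cmp 6,5)
JGT top: taken
R3=10+1=11
R2=58+8=66
R0=6-1=5
CMP R0, 5  (cmp 5,5)
JGT top: not taken
halt.
Total executed instructions: 39.

39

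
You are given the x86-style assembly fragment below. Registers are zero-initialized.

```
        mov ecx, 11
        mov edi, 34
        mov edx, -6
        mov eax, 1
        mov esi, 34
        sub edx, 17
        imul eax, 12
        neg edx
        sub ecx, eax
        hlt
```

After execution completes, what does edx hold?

23

ecx=11
edi=34
edx=-6
eax=1
esi=34
edx=(-6)-17=-23
eax=1*12=12
edx=-(-23)=23
ecx=11-12=-1
halt.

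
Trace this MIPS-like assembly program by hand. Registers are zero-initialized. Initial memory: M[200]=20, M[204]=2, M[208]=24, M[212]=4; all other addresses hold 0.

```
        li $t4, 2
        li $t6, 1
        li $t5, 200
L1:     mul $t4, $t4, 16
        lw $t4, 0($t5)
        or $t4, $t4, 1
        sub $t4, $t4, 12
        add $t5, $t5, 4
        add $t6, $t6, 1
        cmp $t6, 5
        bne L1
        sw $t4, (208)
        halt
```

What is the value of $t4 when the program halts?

-7

li $t4, 2 → $t4=2
li $t6, 1 → $t6=1
li $t5, 200 → $t5=200
mul $t4, $t4, 16 → $t4=2*16=32
lw $t4, 0($t5) → $t4=M[200]=20
or $t4, $t4, 1 → $t4=20|1=21
sub $t4, $t4, 12 → $t4=21-12=9
add $t5, $t5, 4 → $t5=200+4=204
add $t6, $t6, 1 → $t6=1+1=2
cmp $t6, 5  (cmp 2,5)
bne L1: taken
mul $t4, $t4, 16 → $t4=9*16=144
lw $t4, 0($t5) → $t4=M[204]=2
or $t4, $t4, 1 → $t4=2|1=3
sub $t4, $t4, 12 → $t4=3-12=-9
add $t5, $t5, 4 → $t5=204+4=208
add $t6, $t6, 1 → $t6=2+1=3
cmp $t6, 5  (cmp 3,5)
bne L1: taken
mul $t4, $t4, 16 → $t4=(-9)*16=-144
lw $t4, 0($t5) → $t4=M[208]=24
or $t4, $t4, 1 → $t4=24|1=25
sub $t4, $t4, 12 → $t4=25-12=13
add $t5, $t5, 4 → $t5=208+4=212
add $t6, $t6, 1 → $t6=3+1=4
cmp $t6, 5  (cmp 4,5)
bne L1: taken
mul $t4, $t4, 16 → $t4=13*16=208
lw $t4, 0($t5) → $t4=M[212]=4
or $t4, $t4, 1 → $t4=4|1=5
sub $t4, $t4, 12 → $t4=5-12=-7
add $t5, $t5, 4 → $t5=212+4=216
add $t6, $t6, 1 → $t6=4+1=5
cmp $t6, 5  (cmp 5,5)
bne L1: not taken
sw $t4, (208) → M[208]=-7
halt.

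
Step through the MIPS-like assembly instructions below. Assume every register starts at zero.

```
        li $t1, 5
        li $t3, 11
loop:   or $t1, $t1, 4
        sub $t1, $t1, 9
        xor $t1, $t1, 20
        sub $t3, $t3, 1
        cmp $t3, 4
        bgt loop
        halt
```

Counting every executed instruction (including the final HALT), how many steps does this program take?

$t1=5
$t3=11
$t1=5|4=5
$t1=5-9=-4
$t1=(-4)^20=-24
$t3=11-1=10
cmp $t3, 4  (cmp 10,4)
bgt loop: taken
$t1=(-24)|4=-20
$t1=(-20)-9=-29
$t1=(-29)^20=-9
$t3=10-1=9
cmp $t3, 4  (cmp 9,4)
bgt loop: taken
$t1=(-9)|4=-9
$t1=(-9)-9=-18
$t1=(-18)^20=-6
$t3=9-1=8
cmp $t3, 4  (cmp 8,4)
bgt loop: taken
$t1=(-6)|4=-2
$t1=(-2)-9=-11
$t1=(-11)^20=-31
$t3=8-1=7
cmp $t3, 4  (cmp 7,4)
bgt loop: taken
$t1=(-31)|4=-27
$t1=(-27)-9=-36
$t1=(-36)^20=-56
$t3=7-1=6
cmp $t3, 4  (cmp 6,4)
bgt loop: taken
$t1=(-56)|4=-52
$t1=(-52)-9=-61
$t1=(-61)^20=-41
$t3=6-1=5
cmp $t3, 4  (cmp 5,4)
bgt loop: taken
$t1=(-41)|4=-41
$t1=(-41)-9=-50
$t1=(-50)^20=-38
$t3=5-1=4
cmp $t3, 4  (cmp 4,4)
bgt loop: not taken
halt.
Total executed instructions: 45.

45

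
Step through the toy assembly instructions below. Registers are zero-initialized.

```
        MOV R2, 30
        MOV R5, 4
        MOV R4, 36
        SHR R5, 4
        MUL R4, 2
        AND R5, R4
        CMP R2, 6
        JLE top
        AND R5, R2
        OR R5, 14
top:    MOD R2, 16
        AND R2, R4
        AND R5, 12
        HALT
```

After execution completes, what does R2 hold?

MOV R2, 30 → R2=30
MOV R5, 4 → R5=4
MOV R4, 36 → R4=36
SHR R5, 4 → R5=4>>4=0
MUL R4, 2 → R4=36*2=72
AND R5, R4 → R5=0&72=0
CMP R2, 6  (cmp 30,6)
JLE top: not taken
AND R5, R2 → R5=0&30=0
OR R5, 14 → R5=0|14=14
MOD R2, 16 → R2=30%16=14
AND R2, R4 → R2=14&72=8
AND R5, 12 → R5=14&12=12
halt.

8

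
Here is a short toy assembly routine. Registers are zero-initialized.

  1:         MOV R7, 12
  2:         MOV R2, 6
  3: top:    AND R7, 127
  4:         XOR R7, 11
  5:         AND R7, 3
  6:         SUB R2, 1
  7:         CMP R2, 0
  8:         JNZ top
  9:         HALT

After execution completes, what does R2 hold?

0

R7=12
R2=6
R7=12&127=12
R7=12^11=7
R7=7&3=3
R2=6-1=5
CMP R2, 0  (cmp 5,0)
JNZ top: taken
R7=3&127=3
R7=3^11=8
R7=8&3=0
R2=5-1=4
CMP R2, 0  (cmp 4,0)
JNZ top: taken
R7=0&127=0
R7=0^11=11
R7=11&3=3
R2=4-1=3
CMP R2, 0  (cmp 3,0)
JNZ top: taken
R7=3&127=3
R7=3^11=8
R7=8&3=0
R2=3-1=2
CMP R2, 0  (cmp 2,0)
JNZ top: taken
R7=0&127=0
R7=0^11=11
R7=11&3=3
R2=2-1=1
CMP R2, 0  (cmp 1,0)
JNZ top: taken
R7=3&127=3
R7=3^11=8
R7=8&3=0
R2=1-1=0
CMP R2, 0  (cmp 0,0)
JNZ top: not taken
halt.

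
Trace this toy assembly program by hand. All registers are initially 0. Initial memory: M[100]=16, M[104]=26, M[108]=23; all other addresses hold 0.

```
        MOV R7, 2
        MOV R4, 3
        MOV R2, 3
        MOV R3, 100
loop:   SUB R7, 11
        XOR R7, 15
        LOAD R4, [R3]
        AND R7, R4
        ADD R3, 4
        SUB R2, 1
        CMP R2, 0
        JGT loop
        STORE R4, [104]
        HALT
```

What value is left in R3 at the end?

R7=2
R4=3
R2=3
R3=100
R7=2-11=-9
R7=(-9)^15=-8
R4=M[100]=16
R7=(-8)&16=16
R3=100+4=104
R2=3-1=2
CMP R2, 0  (cmp 2,0)
JGT loop: taken
R7=16-11=5
R7=5^15=10
R4=M[104]=26
R7=10&26=10
R3=104+4=108
R2=2-1=1
CMP R2, 0  (cmp 1,0)
JGT loop: taken
R7=10-11=-1
R7=(-1)^15=-16
R4=M[108]=23
R7=(-16)&23=16
R3=108+4=112
R2=1-1=0
CMP R2, 0  (cmp 0,0)
JGT loop: not taken
STORE R4, [104] → M[104]=23
halt.

112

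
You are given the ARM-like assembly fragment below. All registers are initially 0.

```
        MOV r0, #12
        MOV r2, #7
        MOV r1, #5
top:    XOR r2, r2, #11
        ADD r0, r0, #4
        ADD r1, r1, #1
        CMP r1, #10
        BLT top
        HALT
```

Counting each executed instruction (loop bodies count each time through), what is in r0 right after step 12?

after MOV r0, #12: r0=12
after MOV r2, #7: r2=7
after MOV r1, #5: r1=5
after XOR r2, r2, #11: r2=7^11=12
after ADD r0, r0, #4: r0=12+4=16
after ADD r1, r1, #1: r1=5+1=6
CMP r1, #10  (cmp 6,10)
BLT top: taken
after XOR r2, r2, #11: r2=12^11=7
after ADD r0, r0, #4: r0=16+4=20
after ADD r1, r1, #1: r1=6+1=7
CMP r1, #10  (cmp 7,10)
After step 12: r0 = 20.

20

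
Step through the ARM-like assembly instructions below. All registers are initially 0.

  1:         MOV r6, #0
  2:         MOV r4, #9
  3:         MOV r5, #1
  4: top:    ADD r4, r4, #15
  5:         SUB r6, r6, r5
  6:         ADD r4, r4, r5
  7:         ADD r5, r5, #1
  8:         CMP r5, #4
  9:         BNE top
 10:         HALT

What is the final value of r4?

MOV r6, #0 → r6=0
MOV r4, #9 → r4=9
MOV r5, #1 → r5=1
ADD r4, r4, #15 → r4=9+15=24
SUB r6, r6, r5 → r6=0-1=-1
ADD r4, r4, r5 → r4=24+1=25
ADD r5, r5, #1 → r5=1+1=2
CMP r5, #4  (cmp 2,4)
BNE top: taken
ADD r4, r4, #15 → r4=25+15=40
SUB r6, r6, r5 → r6=(-1)-2=-3
ADD r4, r4, r5 → r4=40+2=42
ADD r5, r5, #1 → r5=2+1=3
CMP r5, #4  (cmp 3,4)
BNE top: taken
ADD r4, r4, #15 → r4=42+15=57
SUB r6, r6, r5 → r6=(-3)-3=-6
ADD r4, r4, r5 → r4=57+3=60
ADD r5, r5, #1 → r5=3+1=4
CMP r5, #4  (cmp 4,4)
BNE top: not taken
halt.

60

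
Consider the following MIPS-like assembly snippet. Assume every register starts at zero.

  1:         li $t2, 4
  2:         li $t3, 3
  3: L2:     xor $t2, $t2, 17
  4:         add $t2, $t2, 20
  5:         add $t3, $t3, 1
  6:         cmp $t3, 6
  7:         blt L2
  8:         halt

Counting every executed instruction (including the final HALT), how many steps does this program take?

$t2=4
$t3=3
$t2=4^17=21
$t2=21+20=41
$t3=3+1=4
cmp $t3, 6  (cmp 4,6)
blt L2: taken
$t2=41^17=56
$t2=56+20=76
$t3=4+1=5
cmp $t3, 6  (cmp 5,6)
blt L2: taken
$t2=76^17=93
$t2=93+20=113
$t3=5+1=6
cmp $t3, 6  (cmp 6,6)
blt L2: not taken
halt.
Total executed instructions: 18.

18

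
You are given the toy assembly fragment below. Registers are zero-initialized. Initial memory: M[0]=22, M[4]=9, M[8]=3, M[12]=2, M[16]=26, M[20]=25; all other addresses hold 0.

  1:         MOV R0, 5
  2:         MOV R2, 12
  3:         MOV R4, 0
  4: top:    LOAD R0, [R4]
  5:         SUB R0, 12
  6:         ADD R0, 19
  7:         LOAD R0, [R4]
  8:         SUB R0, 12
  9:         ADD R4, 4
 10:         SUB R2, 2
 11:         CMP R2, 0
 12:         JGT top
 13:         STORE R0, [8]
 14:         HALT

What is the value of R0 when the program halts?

13

after MOV R0, 5: R0=5
after MOV R2, 12: R2=12
after MOV R4, 0: R4=0
after LOAD R0, [R4]: R0=M[0]=22
after SUB R0, 12: R0=22-12=10
after ADD R0, 19: R0=10+19=29
after LOAD R0, [R4]: R0=M[0]=22
after SUB R0, 12: R0=22-12=10
after ADD R4, 4: R4=0+4=4
after SUB R2, 2: R2=12-2=10
CMP R2, 0  (cmp 10,0)
JGT top: taken
after LOAD R0, [R4]: R0=M[4]=9
after SUB R0, 12: R0=9-12=-3
after ADD R0, 19: R0=(-3)+19=16
after LOAD R0, [R4]: R0=M[4]=9
after SUB R0, 12: R0=9-12=-3
after ADD R4, 4: R4=4+4=8
after SUB R2, 2: R2=10-2=8
CMP R2, 0  (cmp 8,0)
JGT top: taken
after LOAD R0, [R4]: R0=M[8]=3
after SUB R0, 12: R0=3-12=-9
after ADD R0, 19: R0=(-9)+19=10
after LOAD R0, [R4]: R0=M[8]=3
after SUB R0, 12: R0=3-12=-9
after ADD R4, 4: R4=8+4=12
after SUB R2, 2: R2=8-2=6
CMP R2, 0  (cmp 6,0)
JGT top: taken
after LOAD R0, [R4]: R0=M[12]=2
after SUB R0, 12: R0=2-12=-10
after ADD R0, 19: R0=(-10)+19=9
after LOAD R0, [R4]: R0=M[12]=2
after SUB R0, 12: R0=2-12=-10
after ADD R4, 4: R4=12+4=16
after SUB R2, 2: R2=6-2=4
CMP R2, 0  (cmp 4,0)
JGT top: taken
after LOAD R0, [R4]: R0=M[16]=26
after SUB R0, 12: R0=26-12=14
after ADD R0, 19: R0=14+19=33
after LOAD R0, [R4]: R0=M[16]=26
after SUB R0, 12: R0=26-12=14
after ADD R4, 4: R4=16+4=20
after SUB R2, 2: R2=4-2=2
CMP R2, 0  (cmp 2,0)
JGT top: taken
after LOAD R0, [R4]: R0=M[20]=25
after SUB R0, 12: R0=25-12=13
after ADD R0, 19: R0=13+19=32
after LOAD R0, [R4]: R0=M[20]=25
after SUB R0, 12: R0=25-12=13
after ADD R4, 4: R4=20+4=24
after SUB R2, 2: R2=2-2=0
CMP R2, 0  (cmp 0,0)
JGT top: not taken
STORE R0, [8] → M[8]=13
halt.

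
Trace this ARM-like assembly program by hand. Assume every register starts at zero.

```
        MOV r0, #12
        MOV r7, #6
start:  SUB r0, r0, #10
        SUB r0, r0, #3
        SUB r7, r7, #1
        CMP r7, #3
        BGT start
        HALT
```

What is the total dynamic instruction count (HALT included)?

MOV r0, #12 → r0=12
MOV r7, #6 → r7=6
SUB r0, r0, #10 → r0=12-10=2
SUB r0, r0, #3 → r0=2-3=-1
SUB r7, r7, #1 → r7=6-1=5
CMP r7, #3  (cmp 5,3)
BGT start: taken
SUB r0, r0, #10 → r0=(-1)-10=-11
SUB r0, r0, #3 → r0=(-11)-3=-14
SUB r7, r7, #1 → r7=5-1=4
CMP r7, #3  (cmp 4,3)
BGT start: taken
SUB r0, r0, #10 → r0=(-14)-10=-24
SUB r0, r0, #3 → r0=(-24)-3=-27
SUB r7, r7, #1 → r7=4-1=3
CMP r7, #3  (cmp 3,3)
BGT start: not taken
halt.
Total executed instructions: 18.

18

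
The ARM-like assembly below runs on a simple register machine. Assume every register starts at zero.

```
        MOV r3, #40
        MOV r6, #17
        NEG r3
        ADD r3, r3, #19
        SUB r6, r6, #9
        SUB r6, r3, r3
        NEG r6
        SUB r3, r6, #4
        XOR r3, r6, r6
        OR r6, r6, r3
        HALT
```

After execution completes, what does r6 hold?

0

r3=40
r6=17
r3=-(40)=-40
r3=(-40)+19=-21
r6=17-9=8
r6=(-21)-(-21)=0
r6=-(0)=0
r3=0-4=-4
r3=0^0=0
r6=0|0=0
halt.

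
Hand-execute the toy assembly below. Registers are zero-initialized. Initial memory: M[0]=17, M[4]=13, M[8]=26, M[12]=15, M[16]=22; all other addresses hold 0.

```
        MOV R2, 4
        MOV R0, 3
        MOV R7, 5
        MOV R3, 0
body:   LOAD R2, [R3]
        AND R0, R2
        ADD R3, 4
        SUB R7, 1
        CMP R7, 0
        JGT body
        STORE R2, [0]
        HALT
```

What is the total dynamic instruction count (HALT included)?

36

after MOV R2, 4: R2=4
after MOV R0, 3: R0=3
after MOV R7, 5: R7=5
after MOV R3, 0: R3=0
after LOAD R2, [R3]: R2=M[0]=17
after AND R0, R2: R0=3&17=1
after ADD R3, 4: R3=0+4=4
after SUB R7, 1: R7=5-1=4
CMP R7, 0  (cmp 4,0)
JGT body: taken
after LOAD R2, [R3]: R2=M[4]=13
after AND R0, R2: R0=1&13=1
after ADD R3, 4: R3=4+4=8
after SUB R7, 1: R7=4-1=3
CMP R7, 0  (cmp 3,0)
JGT body: taken
after LOAD R2, [R3]: R2=M[8]=26
after AND R0, R2: R0=1&26=0
after ADD R3, 4: R3=8+4=12
after SUB R7, 1: R7=3-1=2
CMP R7, 0  (cmp 2,0)
JGT body: taken
after LOAD R2, [R3]: R2=M[12]=15
after AND R0, R2: R0=0&15=0
after ADD R3, 4: R3=12+4=16
after SUB R7, 1: R7=2-1=1
CMP R7, 0  (cmp 1,0)
JGT body: taken
after LOAD R2, [R3]: R2=M[16]=22
after AND R0, R2: R0=0&22=0
after ADD R3, 4: R3=16+4=20
after SUB R7, 1: R7=1-1=0
CMP R7, 0  (cmp 0,0)
JGT body: not taken
STORE R2, [0] → M[0]=22
halt.
Total executed instructions: 36.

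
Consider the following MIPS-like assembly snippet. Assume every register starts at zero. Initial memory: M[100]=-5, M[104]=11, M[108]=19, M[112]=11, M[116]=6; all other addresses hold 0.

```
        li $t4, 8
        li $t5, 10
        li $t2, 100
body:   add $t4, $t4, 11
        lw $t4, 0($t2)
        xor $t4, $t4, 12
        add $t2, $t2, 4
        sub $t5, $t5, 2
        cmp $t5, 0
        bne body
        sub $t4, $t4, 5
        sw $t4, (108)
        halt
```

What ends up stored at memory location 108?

5

after li $t4, 8: $t4=8
after li $t5, 10: $t5=10
after li $t2, 100: $t2=100
after add $t4, $t4, 11: $t4=8+11=19
after lw $t4, 0($t2): $t4=M[100]=-5
after xor $t4, $t4, 12: $t4=(-5)^12=-9
after add $t2, $t2, 4: $t2=100+4=104
after sub $t5, $t5, 2: $t5=10-2=8
cmp $t5, 0  (cmp 8,0)
bne body: taken
after add $t4, $t4, 11: $t4=(-9)+11=2
after lw $t4, 0($t2): $t4=M[104]=11
after xor $t4, $t4, 12: $t4=11^12=7
after add $t2, $t2, 4: $t2=104+4=108
after sub $t5, $t5, 2: $t5=8-2=6
cmp $t5, 0  (cmp 6,0)
bne body: taken
after add $t4, $t4, 11: $t4=7+11=18
after lw $t4, 0($t2): $t4=M[108]=19
after xor $t4, $t4, 12: $t4=19^12=31
after add $t2, $t2, 4: $t2=108+4=112
after sub $t5, $t5, 2: $t5=6-2=4
cmp $t5, 0  (cmp 4,0)
bne body: taken
after add $t4, $t4, 11: $t4=31+11=42
after lw $t4, 0($t2): $t4=M[112]=11
after xor $t4, $t4, 12: $t4=11^12=7
after add $t2, $t2, 4: $t2=112+4=116
after sub $t5, $t5, 2: $t5=4-2=2
cmp $t5, 0  (cmp 2,0)
bne body: taken
after add $t4, $t4, 11: $t4=7+11=18
after lw $t4, 0($t2): $t4=M[116]=6
after xor $t4, $t4, 12: $t4=6^12=10
after add $t2, $t2, 4: $t2=116+4=120
after sub $t5, $t5, 2: $t5=2-2=0
cmp $t5, 0  (cmp 0,0)
bne body: not taken
after sub $t4, $t4, 5: $t4=10-5=5
sw $t4, (108) → M[108]=5
halt.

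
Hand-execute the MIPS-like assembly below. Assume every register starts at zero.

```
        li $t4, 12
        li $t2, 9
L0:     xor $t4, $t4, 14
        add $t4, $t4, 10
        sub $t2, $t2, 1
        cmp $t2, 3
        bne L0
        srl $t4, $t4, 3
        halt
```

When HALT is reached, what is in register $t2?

$t4=12
$t2=9
$t4=12^14=2
$t4=2+10=12
$t2=9-1=8
cmp $t2, 3  (cmp 8,3)
bne L0: taken
$t4=12^14=2
$t4=2+10=12
$t2=8-1=7
cmp $t2, 3  (cmp 7,3)
bne L0: taken
$t4=12^14=2
$t4=2+10=12
$t2=7-1=6
cmp $t2, 3  (cmp 6,3)
bne L0: taken
$t4=12^14=2
$t4=2+10=12
$t2=6-1=5
cmp $t2, 3  (cmp 5,3)
bne L0: taken
$t4=12^14=2
$t4=2+10=12
$t2=5-1=4
cmp $t2, 3  (cmp 4,3)
bne L0: taken
$t4=12^14=2
$t4=2+10=12
$t2=4-1=3
cmp $t2, 3  (cmp 3,3)
bne L0: not taken
$t4=12>>3=1
halt.

3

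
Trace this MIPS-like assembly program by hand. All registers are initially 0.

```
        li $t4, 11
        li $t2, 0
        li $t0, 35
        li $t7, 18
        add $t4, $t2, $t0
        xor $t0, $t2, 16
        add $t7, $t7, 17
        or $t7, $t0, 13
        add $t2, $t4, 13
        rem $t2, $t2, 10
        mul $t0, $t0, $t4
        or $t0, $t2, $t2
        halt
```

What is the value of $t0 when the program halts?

8

after li $t4, 11: $t4=11
after li $t2, 0: $t2=0
after li $t0, 35: $t0=35
after li $t7, 18: $t7=18
after add $t4, $t2, $t0: $t4=0+35=35
after xor $t0, $t2, 16: $t0=0^16=16
after add $t7, $t7, 17: $t7=18+17=35
after or $t7, $t0, 13: $t7=16|13=29
after add $t2, $t4, 13: $t2=35+13=48
after rem $t2, $t2, 10: $t2=48%10=8
after mul $t0, $t0, $t4: $t0=16*35=560
after or $t0, $t2, $t2: $t0=8|8=8
halt.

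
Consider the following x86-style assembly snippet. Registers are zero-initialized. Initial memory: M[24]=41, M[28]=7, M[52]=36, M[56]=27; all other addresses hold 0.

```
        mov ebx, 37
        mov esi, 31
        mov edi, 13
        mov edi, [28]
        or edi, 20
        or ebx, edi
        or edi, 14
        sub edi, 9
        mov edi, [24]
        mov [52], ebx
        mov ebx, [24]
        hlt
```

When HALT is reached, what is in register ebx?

mov ebx, 37 → ebx=37
mov esi, 31 → esi=31
mov edi, 13 → edi=13
mov edi, [28] → edi=M[28]=7
or edi, 20 → edi=7|20=23
or ebx, edi → ebx=37|23=55
or edi, 14 → edi=23|14=31
sub edi, 9 → edi=31-9=22
mov edi, [24] → edi=M[24]=41
mov [52], ebx → M[52]=55
mov ebx, [24] → ebx=M[24]=41
halt.

41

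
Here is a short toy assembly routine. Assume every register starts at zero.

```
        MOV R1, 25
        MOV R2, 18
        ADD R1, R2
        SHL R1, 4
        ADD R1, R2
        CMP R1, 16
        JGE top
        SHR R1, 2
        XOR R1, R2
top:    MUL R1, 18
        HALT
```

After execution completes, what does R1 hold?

MOV R1, 25 → R1=25
MOV R2, 18 → R2=18
ADD R1, R2 → R1=25+18=43
SHL R1, 4 → R1=43<<4=688
ADD R1, R2 → R1=688+18=706
CMP R1, 16  (cmp 706,16)
JGE top: taken
MUL R1, 18 → R1=706*18=12708
halt.

12708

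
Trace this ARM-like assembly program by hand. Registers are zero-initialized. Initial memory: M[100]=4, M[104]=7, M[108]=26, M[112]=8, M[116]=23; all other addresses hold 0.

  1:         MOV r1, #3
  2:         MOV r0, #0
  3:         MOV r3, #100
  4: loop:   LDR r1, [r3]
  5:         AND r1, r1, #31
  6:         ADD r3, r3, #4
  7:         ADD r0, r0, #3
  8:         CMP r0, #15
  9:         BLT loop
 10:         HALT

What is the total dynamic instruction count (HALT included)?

r1=3
r0=0
r3=100
r1=M[100]=4
r1=4&31=4
r3=100+4=104
r0=0+3=3
CMP r0, #15  (cmp 3,15)
BLT loop: taken
r1=M[104]=7
r1=7&31=7
r3=104+4=108
r0=3+3=6
CMP r0, #15  (cmp 6,15)
BLT loop: taken
r1=M[108]=26
r1=26&31=26
r3=108+4=112
r0=6+3=9
CMP r0, #15  (cmp 9,15)
BLT loop: taken
r1=M[112]=8
r1=8&31=8
r3=112+4=116
r0=9+3=12
CMP r0, #15  (cmp 12,15)
BLT loop: taken
r1=M[116]=23
r1=23&31=23
r3=116+4=120
r0=12+3=15
CMP r0, #15  (cmp 15,15)
BLT loop: not taken
halt.
Total executed instructions: 34.

34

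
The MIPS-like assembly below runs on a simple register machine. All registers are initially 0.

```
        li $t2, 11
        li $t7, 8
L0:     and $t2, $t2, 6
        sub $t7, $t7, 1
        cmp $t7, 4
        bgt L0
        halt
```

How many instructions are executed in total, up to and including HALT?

after li $t2, 11: $t2=11
after li $t7, 8: $t7=8
after and $t2, $t2, 6: $t2=11&6=2
after sub $t7, $t7, 1: $t7=8-1=7
cmp $t7, 4  (cmp 7,4)
bgt L0: taken
after and $t2, $t2, 6: $t2=2&6=2
after sub $t7, $t7, 1: $t7=7-1=6
cmp $t7, 4  (cmp 6,4)
bgt L0: taken
after and $t2, $t2, 6: $t2=2&6=2
after sub $t7, $t7, 1: $t7=6-1=5
cmp $t7, 4  (cmp 5,4)
bgt L0: taken
after and $t2, $t2, 6: $t2=2&6=2
after sub $t7, $t7, 1: $t7=5-1=4
cmp $t7, 4  (cmp 4,4)
bgt L0: not taken
halt.
Total executed instructions: 19.

19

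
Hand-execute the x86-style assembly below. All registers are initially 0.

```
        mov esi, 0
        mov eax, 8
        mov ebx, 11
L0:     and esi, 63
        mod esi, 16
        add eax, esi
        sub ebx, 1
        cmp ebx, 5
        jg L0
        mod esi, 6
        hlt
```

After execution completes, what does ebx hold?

after mov esi, 0: esi=0
after mov eax, 8: eax=8
after mov ebx, 11: ebx=11
after and esi, 63: esi=0&63=0
after mod esi, 16: esi=0%16=0
after add eax, esi: eax=8+0=8
after sub ebx, 1: ebx=11-1=10
cmp ebx, 5  (cmp 10,5)
jg L0: taken
after and esi, 63: esi=0&63=0
after mod esi, 16: esi=0%16=0
after add eax, esi: eax=8+0=8
after sub ebx, 1: ebx=10-1=9
cmp ebx, 5  (cmp 9,5)
jg L0: taken
after and esi, 63: esi=0&63=0
after mod esi, 16: esi=0%16=0
after add eax, esi: eax=8+0=8
after sub ebx, 1: ebx=9-1=8
cmp ebx, 5  (cmp 8,5)
jg L0: taken
after and esi, 63: esi=0&63=0
after mod esi, 16: esi=0%16=0
after add eax, esi: eax=8+0=8
after sub ebx, 1: ebx=8-1=7
cmp ebx, 5  (cmp 7,5)
jg L0: taken
after and esi, 63: esi=0&63=0
after mod esi, 16: esi=0%16=0
after add eax, esi: eax=8+0=8
after sub ebx, 1: ebx=7-1=6
cmp ebx, 5  (cmp 6,5)
jg L0: taken
after and esi, 63: esi=0&63=0
after mod esi, 16: esi=0%16=0
after add eax, esi: eax=8+0=8
after sub ebx, 1: ebx=6-1=5
cmp ebx, 5  (cmp 5,5)
jg L0: not taken
after mod esi, 6: esi=0%6=0
halt.

5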